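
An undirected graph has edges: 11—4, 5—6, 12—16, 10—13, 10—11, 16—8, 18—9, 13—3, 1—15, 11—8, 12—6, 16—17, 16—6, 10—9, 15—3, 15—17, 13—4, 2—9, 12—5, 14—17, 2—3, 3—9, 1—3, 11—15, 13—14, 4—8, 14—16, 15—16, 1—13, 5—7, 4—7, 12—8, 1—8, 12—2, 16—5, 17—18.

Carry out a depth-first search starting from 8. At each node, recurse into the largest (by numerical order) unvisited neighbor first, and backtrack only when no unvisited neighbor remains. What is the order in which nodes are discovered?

Visit 8
8 → 16
16 → 17
17 → 18
18 → 9
9 → 10
10 → 13
13 → 14
13 → 4
4 → 11
11 → 15
15 → 3
3 → 2
2 → 12
12 → 6
6 → 5
5 → 7
3 → 1

8 -> 16 -> 17 -> 18 -> 9 -> 10 -> 13 -> 14 -> 4 -> 11 -> 15 -> 3 -> 2 -> 12 -> 6 -> 5 -> 7 -> 1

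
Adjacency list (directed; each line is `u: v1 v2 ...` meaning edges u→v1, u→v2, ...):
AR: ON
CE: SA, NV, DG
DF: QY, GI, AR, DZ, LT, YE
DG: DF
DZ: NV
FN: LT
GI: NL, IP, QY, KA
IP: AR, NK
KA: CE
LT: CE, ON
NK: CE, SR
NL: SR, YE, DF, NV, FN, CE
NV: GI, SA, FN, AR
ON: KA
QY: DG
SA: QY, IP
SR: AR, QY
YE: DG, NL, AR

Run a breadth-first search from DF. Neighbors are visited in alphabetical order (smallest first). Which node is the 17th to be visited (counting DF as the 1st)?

NK

Visit DF; enqueue AR, DZ, GI, LT, QY, YE → queue [AR, DZ, GI, LT, QY, YE]
Visit AR; enqueue ON → queue [DZ, GI, LT, QY, YE, ON]
Visit DZ; enqueue NV → queue [GI, LT, QY, YE, ON, NV]
Visit GI; enqueue IP, KA, NL → queue [LT, QY, YE, ON, NV, IP, KA, NL]
Visit LT; enqueue CE → queue [QY, YE, ON, NV, IP, KA, NL, CE]
Visit QY; enqueue DG → queue [YE, ON, NV, IP, KA, NL, CE, DG]
Visit YE → queue [ON, NV, IP, KA, NL, CE, DG]
Visit ON → queue [NV, IP, KA, NL, CE, DG]
Visit NV; enqueue FN, SA → queue [IP, KA, NL, CE, DG, FN, SA]
Visit IP; enqueue NK → queue [KA, NL, CE, DG, FN, SA, NK]
Visit KA → queue [NL, CE, DG, FN, SA, NK]
Visit NL; enqueue SR → queue [CE, DG, FN, SA, NK, SR]
Visit CE → queue [DG, FN, SA, NK, SR]
Visit DG → queue [FN, SA, NK, SR]
Visit FN → queue [SA, NK, SR]
Visit SA → queue [NK, SR]
Visit NK → queue [SR]
Visit SR → queue []

Visit order: DF, AR, DZ, GI, LT, QY, YE, ON, NV, IP, KA, NL, CE, DG, FN, SA, NK, SR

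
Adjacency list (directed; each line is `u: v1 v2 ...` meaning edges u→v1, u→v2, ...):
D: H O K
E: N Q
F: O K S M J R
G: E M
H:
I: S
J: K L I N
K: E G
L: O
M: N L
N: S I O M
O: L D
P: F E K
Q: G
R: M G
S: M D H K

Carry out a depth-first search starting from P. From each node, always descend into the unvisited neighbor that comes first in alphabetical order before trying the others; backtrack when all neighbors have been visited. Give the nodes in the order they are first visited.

Visit P
P → E
E → N
N → I
I → S
S → D
D → H
D → K
K → G
G → M
M → L
L → O
E → Q
P → F
F → J
F → R

P -> E -> N -> I -> S -> D -> H -> K -> G -> M -> L -> O -> Q -> F -> J -> R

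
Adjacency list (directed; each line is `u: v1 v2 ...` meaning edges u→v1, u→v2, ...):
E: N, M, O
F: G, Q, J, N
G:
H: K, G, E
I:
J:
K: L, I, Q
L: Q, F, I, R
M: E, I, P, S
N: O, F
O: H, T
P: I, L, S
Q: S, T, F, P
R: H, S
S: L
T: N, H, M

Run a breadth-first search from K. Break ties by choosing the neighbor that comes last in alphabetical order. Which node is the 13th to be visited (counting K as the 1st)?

Visit K; enqueue Q, L, I → queue [Q, L, I]
Visit Q; enqueue T, S, P, F → queue [L, I, T, S, P, F]
Visit L; enqueue R → queue [I, T, S, P, F, R]
Visit I → queue [T, S, P, F, R]
Visit T; enqueue N, M, H → queue [S, P, F, R, N, M, H]
Visit S → queue [P, F, R, N, M, H]
Visit P → queue [F, R, N, M, H]
Visit F; enqueue J, G → queue [R, N, M, H, J, G]
Visit R → queue [N, M, H, J, G]
Visit N; enqueue O → queue [M, H, J, G, O]
Visit M; enqueue E → queue [H, J, G, O, E]
Visit H → queue [J, G, O, E]
Visit J → queue [G, O, E]
Visit G → queue [O, E]
Visit O → queue [E]
Visit E → queue []

Visit order: K, Q, L, I, T, S, P, F, R, N, M, H, J, G, O, E

J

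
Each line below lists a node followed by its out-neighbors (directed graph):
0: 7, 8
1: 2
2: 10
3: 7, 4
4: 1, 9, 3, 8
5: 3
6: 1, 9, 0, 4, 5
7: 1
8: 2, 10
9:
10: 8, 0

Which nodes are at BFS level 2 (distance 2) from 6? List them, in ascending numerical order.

2, 3, 7, 8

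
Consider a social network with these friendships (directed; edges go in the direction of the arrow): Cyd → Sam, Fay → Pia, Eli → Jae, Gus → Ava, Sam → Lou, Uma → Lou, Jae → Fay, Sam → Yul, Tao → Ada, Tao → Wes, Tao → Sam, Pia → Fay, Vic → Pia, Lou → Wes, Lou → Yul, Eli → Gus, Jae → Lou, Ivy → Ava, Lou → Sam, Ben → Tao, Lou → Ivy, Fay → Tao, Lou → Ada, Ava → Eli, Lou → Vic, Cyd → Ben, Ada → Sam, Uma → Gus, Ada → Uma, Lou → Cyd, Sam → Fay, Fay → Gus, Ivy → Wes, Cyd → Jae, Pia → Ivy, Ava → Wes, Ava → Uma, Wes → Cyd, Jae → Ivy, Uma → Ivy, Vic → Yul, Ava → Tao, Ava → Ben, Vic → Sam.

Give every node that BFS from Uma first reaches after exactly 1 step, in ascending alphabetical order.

Gus, Ivy, Lou

Level 0: Uma
Level 1: Gus, Ivy, Lou
Level 2: Ada, Ava, Cyd, Sam, Vic, Wes, Yul
Level 3: Ben, Eli, Fay, Jae, Pia, Tao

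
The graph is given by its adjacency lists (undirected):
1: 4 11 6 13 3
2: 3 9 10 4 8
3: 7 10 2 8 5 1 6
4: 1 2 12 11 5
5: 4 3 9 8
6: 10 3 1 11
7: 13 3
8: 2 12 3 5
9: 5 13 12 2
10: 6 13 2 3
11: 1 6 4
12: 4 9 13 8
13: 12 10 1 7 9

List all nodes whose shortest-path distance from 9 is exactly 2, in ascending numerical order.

1, 3, 4, 7, 8, 10

Level 0: 9
Level 1: 2, 5, 12, 13
Level 2: 1, 3, 4, 7, 8, 10
Level 3: 6, 11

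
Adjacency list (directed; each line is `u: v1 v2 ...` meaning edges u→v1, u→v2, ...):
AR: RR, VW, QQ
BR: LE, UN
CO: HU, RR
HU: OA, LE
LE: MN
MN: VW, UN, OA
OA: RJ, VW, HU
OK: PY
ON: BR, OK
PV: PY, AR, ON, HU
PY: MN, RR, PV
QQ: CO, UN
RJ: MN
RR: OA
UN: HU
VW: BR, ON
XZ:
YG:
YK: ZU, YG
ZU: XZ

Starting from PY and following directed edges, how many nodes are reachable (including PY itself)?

BFS from PY visits: PY, MN, RR, PV, VW, UN, OA, AR, ON, HU, BR, RJ, QQ, OK, LE, CO
Reachable nodes: 16 of 20 total.

16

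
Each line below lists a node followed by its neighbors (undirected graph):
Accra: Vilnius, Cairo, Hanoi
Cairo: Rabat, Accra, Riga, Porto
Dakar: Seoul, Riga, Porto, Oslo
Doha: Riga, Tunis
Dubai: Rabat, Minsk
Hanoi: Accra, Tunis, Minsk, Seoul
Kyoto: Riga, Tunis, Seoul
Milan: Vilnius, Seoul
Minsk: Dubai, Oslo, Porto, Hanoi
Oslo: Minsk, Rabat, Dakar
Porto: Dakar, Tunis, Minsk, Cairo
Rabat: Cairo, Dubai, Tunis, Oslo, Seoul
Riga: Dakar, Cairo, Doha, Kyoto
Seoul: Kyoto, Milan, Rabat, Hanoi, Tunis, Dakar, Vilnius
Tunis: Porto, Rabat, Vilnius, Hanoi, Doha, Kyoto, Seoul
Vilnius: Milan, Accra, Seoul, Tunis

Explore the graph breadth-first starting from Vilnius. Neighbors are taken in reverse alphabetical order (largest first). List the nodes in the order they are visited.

Vilnius, Tunis, Seoul, Milan, Accra, Rabat, Porto, Kyoto, Hanoi, Doha, Dakar, Cairo, Oslo, Dubai, Minsk, Riga

Visit Vilnius; enqueue Tunis, Seoul, Milan, Accra → queue [Tunis, Seoul, Milan, Accra]
Visit Tunis; enqueue Rabat, Porto, Kyoto, Hanoi, Doha → queue [Seoul, Milan, Accra, Rabat, Porto, Kyoto, Hanoi, Doha]
Visit Seoul; enqueue Dakar → queue [Milan, Accra, Rabat, Porto, Kyoto, Hanoi, Doha, Dakar]
Visit Milan → queue [Accra, Rabat, Porto, Kyoto, Hanoi, Doha, Dakar]
Visit Accra; enqueue Cairo → queue [Rabat, Porto, Kyoto, Hanoi, Doha, Dakar, Cairo]
Visit Rabat; enqueue Oslo, Dubai → queue [Porto, Kyoto, Hanoi, Doha, Dakar, Cairo, Oslo, Dubai]
Visit Porto; enqueue Minsk → queue [Kyoto, Hanoi, Doha, Dakar, Cairo, Oslo, Dubai, Minsk]
Visit Kyoto; enqueue Riga → queue [Hanoi, Doha, Dakar, Cairo, Oslo, Dubai, Minsk, Riga]
Visit Hanoi → queue [Doha, Dakar, Cairo, Oslo, Dubai, Minsk, Riga]
Visit Doha → queue [Dakar, Cairo, Oslo, Dubai, Minsk, Riga]
Visit Dakar → queue [Cairo, Oslo, Dubai, Minsk, Riga]
Visit Cairo → queue [Oslo, Dubai, Minsk, Riga]
Visit Oslo → queue [Dubai, Minsk, Riga]
Visit Dubai → queue [Minsk, Riga]
Visit Minsk → queue [Riga]
Visit Riga → queue []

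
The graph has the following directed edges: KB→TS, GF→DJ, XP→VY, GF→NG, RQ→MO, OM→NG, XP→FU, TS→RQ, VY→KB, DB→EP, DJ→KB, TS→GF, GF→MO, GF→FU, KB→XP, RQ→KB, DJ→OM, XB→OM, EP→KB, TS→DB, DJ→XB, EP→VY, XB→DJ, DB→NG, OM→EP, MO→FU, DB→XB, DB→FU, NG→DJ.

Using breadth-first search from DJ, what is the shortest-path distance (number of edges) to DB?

3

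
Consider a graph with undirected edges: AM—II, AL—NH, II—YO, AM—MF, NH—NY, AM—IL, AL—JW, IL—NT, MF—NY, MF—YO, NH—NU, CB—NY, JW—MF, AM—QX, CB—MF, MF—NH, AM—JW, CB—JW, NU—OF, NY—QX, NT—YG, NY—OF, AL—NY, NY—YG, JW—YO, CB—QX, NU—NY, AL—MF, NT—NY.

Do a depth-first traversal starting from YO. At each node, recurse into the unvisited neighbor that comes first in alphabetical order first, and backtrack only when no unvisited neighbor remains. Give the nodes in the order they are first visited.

YO II AM IL NT NY AL JW CB MF NH NU OF QX YG

Visit YO
YO → II
II → AM
AM → IL
IL → NT
NT → NY
NY → AL
AL → JW
JW → CB
CB → MF
MF → NH
NH → NU
NU → OF
CB → QX
NY → YG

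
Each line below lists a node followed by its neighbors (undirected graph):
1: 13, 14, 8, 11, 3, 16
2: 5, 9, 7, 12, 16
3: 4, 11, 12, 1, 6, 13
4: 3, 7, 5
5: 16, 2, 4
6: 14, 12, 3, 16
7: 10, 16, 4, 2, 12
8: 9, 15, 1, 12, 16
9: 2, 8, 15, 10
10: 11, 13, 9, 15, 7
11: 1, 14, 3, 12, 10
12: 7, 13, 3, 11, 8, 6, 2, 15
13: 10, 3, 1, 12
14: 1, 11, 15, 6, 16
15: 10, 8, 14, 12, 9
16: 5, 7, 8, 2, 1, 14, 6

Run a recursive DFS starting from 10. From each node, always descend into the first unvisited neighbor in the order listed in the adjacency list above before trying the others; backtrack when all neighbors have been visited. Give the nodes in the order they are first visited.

10 -> 11 -> 1 -> 13 -> 3 -> 4 -> 7 -> 16 -> 5 -> 2 -> 9 -> 8 -> 15 -> 14 -> 6 -> 12

Visit 10
10 → 11
11 → 1
1 → 13
13 → 3
3 → 4
4 → 7
7 → 16
16 → 5
5 → 2
2 → 9
9 → 8
8 → 15
15 → 14
14 → 6
6 → 12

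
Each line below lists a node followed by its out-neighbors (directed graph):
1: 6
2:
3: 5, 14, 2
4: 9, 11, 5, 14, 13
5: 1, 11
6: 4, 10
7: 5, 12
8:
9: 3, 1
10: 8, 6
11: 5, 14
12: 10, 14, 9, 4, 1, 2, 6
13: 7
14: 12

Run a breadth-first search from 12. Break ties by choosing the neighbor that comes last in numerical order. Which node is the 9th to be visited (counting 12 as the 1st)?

Visit 12; enqueue 14, 10, 9, 6, 4, 2, 1 → queue [14, 10, 9, 6, 4, 2, 1]
Visit 14 → queue [10, 9, 6, 4, 2, 1]
Visit 10; enqueue 8 → queue [9, 6, 4, 2, 1, 8]
Visit 9; enqueue 3 → queue [6, 4, 2, 1, 8, 3]
Visit 6 → queue [4, 2, 1, 8, 3]
Visit 4; enqueue 13, 11, 5 → queue [2, 1, 8, 3, 13, 11, 5]
Visit 2 → queue [1, 8, 3, 13, 11, 5]
Visit 1 → queue [8, 3, 13, 11, 5]
Visit 8 → queue [3, 13, 11, 5]
Visit 3 → queue [13, 11, 5]
Visit 13; enqueue 7 → queue [11, 5, 7]
Visit 11 → queue [5, 7]
Visit 5 → queue [7]
Visit 7 → queue []

Visit order: 12, 14, 10, 9, 6, 4, 2, 1, 8, 3, 13, 11, 5, 7

8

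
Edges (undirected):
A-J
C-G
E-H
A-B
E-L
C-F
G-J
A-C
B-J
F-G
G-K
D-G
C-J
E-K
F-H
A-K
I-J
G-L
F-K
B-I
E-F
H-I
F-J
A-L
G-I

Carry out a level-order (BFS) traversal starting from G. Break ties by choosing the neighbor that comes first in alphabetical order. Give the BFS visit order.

G -> C -> D -> F -> I -> J -> K -> L -> A -> E -> H -> B

Visit G; enqueue C, D, F, I, J, K, L → queue [C, D, F, I, J, K, L]
Visit C; enqueue A → queue [D, F, I, J, K, L, A]
Visit D → queue [F, I, J, K, L, A]
Visit F; enqueue E, H → queue [I, J, K, L, A, E, H]
Visit I; enqueue B → queue [J, K, L, A, E, H, B]
Visit J → queue [K, L, A, E, H, B]
Visit K → queue [L, A, E, H, B]
Visit L → queue [A, E, H, B]
Visit A → queue [E, H, B]
Visit E → queue [H, B]
Visit H → queue [B]
Visit B → queue []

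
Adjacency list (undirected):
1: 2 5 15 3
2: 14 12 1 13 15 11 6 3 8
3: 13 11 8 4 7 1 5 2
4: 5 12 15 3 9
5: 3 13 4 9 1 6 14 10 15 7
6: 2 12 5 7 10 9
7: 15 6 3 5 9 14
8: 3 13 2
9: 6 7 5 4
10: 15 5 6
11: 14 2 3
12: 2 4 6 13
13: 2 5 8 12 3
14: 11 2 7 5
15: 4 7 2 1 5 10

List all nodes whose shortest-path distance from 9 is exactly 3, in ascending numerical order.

8, 11

Level 0: 9
Level 1: 4, 5, 6, 7
Level 2: 1, 2, 3, 10, 12, 13, 14, 15
Level 3: 8, 11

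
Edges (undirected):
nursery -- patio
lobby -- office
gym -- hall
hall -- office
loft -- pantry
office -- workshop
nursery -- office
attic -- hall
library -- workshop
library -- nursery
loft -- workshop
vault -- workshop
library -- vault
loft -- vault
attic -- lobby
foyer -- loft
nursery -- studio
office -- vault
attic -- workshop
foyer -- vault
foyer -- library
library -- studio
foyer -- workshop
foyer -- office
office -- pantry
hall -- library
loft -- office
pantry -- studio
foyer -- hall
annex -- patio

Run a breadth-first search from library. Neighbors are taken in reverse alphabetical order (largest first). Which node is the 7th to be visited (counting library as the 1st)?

foyer

Visit library; enqueue workshop, vault, studio, nursery, hall, foyer → queue [workshop, vault, studio, nursery, hall, foyer]
Visit workshop; enqueue office, loft, attic → queue [vault, studio, nursery, hall, foyer, office, loft, attic]
Visit vault → queue [studio, nursery, hall, foyer, office, loft, attic]
Visit studio; enqueue pantry → queue [nursery, hall, foyer, office, loft, attic, pantry]
Visit nursery; enqueue patio → queue [hall, foyer, office, loft, attic, pantry, patio]
Visit hall; enqueue gym → queue [foyer, office, loft, attic, pantry, patio, gym]
Visit foyer → queue [office, loft, attic, pantry, patio, gym]
Visit office; enqueue lobby → queue [loft, attic, pantry, patio, gym, lobby]
Visit loft → queue [attic, pantry, patio, gym, lobby]
Visit attic → queue [pantry, patio, gym, lobby]
Visit pantry → queue [patio, gym, lobby]
Visit patio; enqueue annex → queue [gym, lobby, annex]
Visit gym → queue [lobby, annex]
Visit lobby → queue [annex]
Visit annex → queue []

Visit order: library, workshop, vault, studio, nursery, hall, foyer, office, loft, attic, pantry, patio, gym, lobby, annex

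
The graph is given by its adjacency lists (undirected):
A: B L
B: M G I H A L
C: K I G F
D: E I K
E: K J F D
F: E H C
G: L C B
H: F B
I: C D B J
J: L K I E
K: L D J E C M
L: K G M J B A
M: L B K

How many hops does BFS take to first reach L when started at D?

Level 0: D
Level 1: E, I, K
Level 2: B, C, F, J, L, M
Level 3: A, G, H
L first appears at level 2.

2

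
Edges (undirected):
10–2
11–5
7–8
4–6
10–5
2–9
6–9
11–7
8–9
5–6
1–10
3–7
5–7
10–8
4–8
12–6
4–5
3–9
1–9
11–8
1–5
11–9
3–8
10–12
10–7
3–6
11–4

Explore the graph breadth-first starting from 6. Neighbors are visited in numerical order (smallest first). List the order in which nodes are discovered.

Visit 6; enqueue 3, 4, 5, 9, 12 → queue [3, 4, 5, 9, 12]
Visit 3; enqueue 7, 8 → queue [4, 5, 9, 12, 7, 8]
Visit 4; enqueue 11 → queue [5, 9, 12, 7, 8, 11]
Visit 5; enqueue 1, 10 → queue [9, 12, 7, 8, 11, 1, 10]
Visit 9; enqueue 2 → queue [12, 7, 8, 11, 1, 10, 2]
Visit 12 → queue [7, 8, 11, 1, 10, 2]
Visit 7 → queue [8, 11, 1, 10, 2]
Visit 8 → queue [11, 1, 10, 2]
Visit 11 → queue [1, 10, 2]
Visit 1 → queue [10, 2]
Visit 10 → queue [2]
Visit 2 → queue []

6 → 3 → 4 → 5 → 9 → 12 → 7 → 8 → 11 → 1 → 10 → 2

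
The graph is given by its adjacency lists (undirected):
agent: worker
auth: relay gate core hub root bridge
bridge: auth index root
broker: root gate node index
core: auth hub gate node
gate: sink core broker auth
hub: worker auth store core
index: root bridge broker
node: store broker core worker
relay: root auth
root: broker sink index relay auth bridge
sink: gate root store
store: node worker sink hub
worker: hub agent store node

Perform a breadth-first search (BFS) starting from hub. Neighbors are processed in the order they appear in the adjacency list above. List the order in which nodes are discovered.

Visit hub; enqueue worker, auth, store, core → queue [worker, auth, store, core]
Visit worker; enqueue agent, node → queue [auth, store, core, agent, node]
Visit auth; enqueue relay, gate, root, bridge → queue [store, core, agent, node, relay, gate, root, bridge]
Visit store; enqueue sink → queue [core, agent, node, relay, gate, root, bridge, sink]
Visit core → queue [agent, node, relay, gate, root, bridge, sink]
Visit agent → queue [node, relay, gate, root, bridge, sink]
Visit node; enqueue broker → queue [relay, gate, root, bridge, sink, broker]
Visit relay → queue [gate, root, bridge, sink, broker]
Visit gate → queue [root, bridge, sink, broker]
Visit root; enqueue index → queue [bridge, sink, broker, index]
Visit bridge → queue [sink, broker, index]
Visit sink → queue [broker, index]
Visit broker → queue [index]
Visit index → queue []

hub, worker, auth, store, core, agent, node, relay, gate, root, bridge, sink, broker, index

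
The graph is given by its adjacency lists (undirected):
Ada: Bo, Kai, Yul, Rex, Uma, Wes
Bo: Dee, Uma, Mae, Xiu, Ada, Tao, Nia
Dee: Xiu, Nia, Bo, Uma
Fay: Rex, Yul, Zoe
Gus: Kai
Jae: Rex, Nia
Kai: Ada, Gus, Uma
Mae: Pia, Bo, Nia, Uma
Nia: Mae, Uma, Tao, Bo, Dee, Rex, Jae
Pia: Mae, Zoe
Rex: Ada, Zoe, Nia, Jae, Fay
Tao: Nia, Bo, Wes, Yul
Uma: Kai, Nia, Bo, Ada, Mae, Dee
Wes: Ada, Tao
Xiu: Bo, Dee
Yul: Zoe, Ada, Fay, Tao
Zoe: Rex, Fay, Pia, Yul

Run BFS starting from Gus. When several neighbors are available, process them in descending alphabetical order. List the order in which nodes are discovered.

Gus Kai Uma Ada Nia Mae Dee Bo Yul Wes Rex Tao Jae Pia Xiu Zoe Fay

Visit Gus; enqueue Kai → queue [Kai]
Visit Kai; enqueue Uma, Ada → queue [Uma, Ada]
Visit Uma; enqueue Nia, Mae, Dee, Bo → queue [Ada, Nia, Mae, Dee, Bo]
Visit Ada; enqueue Yul, Wes, Rex → queue [Nia, Mae, Dee, Bo, Yul, Wes, Rex]
Visit Nia; enqueue Tao, Jae → queue [Mae, Dee, Bo, Yul, Wes, Rex, Tao, Jae]
Visit Mae; enqueue Pia → queue [Dee, Bo, Yul, Wes, Rex, Tao, Jae, Pia]
Visit Dee; enqueue Xiu → queue [Bo, Yul, Wes, Rex, Tao, Jae, Pia, Xiu]
Visit Bo → queue [Yul, Wes, Rex, Tao, Jae, Pia, Xiu]
Visit Yul; enqueue Zoe, Fay → queue [Wes, Rex, Tao, Jae, Pia, Xiu, Zoe, Fay]
Visit Wes → queue [Rex, Tao, Jae, Pia, Xiu, Zoe, Fay]
Visit Rex → queue [Tao, Jae, Pia, Xiu, Zoe, Fay]
Visit Tao → queue [Jae, Pia, Xiu, Zoe, Fay]
Visit Jae → queue [Pia, Xiu, Zoe, Fay]
Visit Pia → queue [Xiu, Zoe, Fay]
Visit Xiu → queue [Zoe, Fay]
Visit Zoe → queue [Fay]
Visit Fay → queue []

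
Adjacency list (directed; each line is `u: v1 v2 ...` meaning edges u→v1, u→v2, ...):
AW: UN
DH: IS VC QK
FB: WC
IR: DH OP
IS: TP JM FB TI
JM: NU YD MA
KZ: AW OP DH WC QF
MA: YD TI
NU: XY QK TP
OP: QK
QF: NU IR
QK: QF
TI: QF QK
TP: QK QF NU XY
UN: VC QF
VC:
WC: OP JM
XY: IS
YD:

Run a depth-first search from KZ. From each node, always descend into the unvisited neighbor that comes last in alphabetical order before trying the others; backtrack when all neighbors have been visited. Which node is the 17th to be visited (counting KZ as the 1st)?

Visit KZ
KZ → WC
WC → OP
OP → QK
QK → QF
QF → NU
NU → XY
XY → IS
IS → TP
IS → TI
IS → JM
JM → YD
JM → MA
IS → FB
QF → IR
IR → DH
DH → VC
KZ → AW
AW → UN

Visit order: KZ, WC, OP, QK, QF, NU, XY, IS, TP, TI, JM, YD, MA, FB, IR, DH, VC, AW, UN

VC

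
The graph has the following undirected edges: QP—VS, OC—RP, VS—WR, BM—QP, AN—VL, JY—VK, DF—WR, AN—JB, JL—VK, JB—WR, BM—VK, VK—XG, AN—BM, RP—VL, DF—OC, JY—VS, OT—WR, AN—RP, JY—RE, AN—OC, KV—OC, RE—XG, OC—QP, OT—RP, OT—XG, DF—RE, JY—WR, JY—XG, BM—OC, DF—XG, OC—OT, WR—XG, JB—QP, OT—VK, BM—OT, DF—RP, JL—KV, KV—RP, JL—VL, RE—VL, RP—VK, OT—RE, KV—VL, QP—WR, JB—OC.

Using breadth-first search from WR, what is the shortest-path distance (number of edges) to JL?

Level 0: WR
Level 1: DF, JB, JY, OT, QP, VS, XG
Level 2: AN, BM, OC, RE, RP, VK
Level 3: JL, KV, VL
JL first appears at level 3.

3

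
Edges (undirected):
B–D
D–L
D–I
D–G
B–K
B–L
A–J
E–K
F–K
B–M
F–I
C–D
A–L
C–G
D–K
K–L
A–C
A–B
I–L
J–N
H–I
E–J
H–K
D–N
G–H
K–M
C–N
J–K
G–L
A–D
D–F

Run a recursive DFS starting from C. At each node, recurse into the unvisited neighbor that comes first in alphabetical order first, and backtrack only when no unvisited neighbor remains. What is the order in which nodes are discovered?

C, A, B, D, F, I, H, G, L, K, E, J, N, M

Visit C
C → A
A → B
B → D
D → F
F → I
I → H
H → G
G → L
L → K
K → E
E → J
J → N
K → M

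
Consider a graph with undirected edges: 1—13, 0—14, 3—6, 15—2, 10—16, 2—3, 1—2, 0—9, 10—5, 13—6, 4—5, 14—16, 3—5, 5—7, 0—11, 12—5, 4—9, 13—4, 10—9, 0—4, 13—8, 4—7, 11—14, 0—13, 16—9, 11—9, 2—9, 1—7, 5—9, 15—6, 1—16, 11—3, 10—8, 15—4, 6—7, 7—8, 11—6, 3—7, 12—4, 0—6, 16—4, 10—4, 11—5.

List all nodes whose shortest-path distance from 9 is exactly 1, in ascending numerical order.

Level 0: 9
Level 1: 0, 2, 4, 5, 10, 11, 16
Level 2: 1, 3, 6, 7, 8, 12, 13, 14, 15

0, 2, 4, 5, 10, 11, 16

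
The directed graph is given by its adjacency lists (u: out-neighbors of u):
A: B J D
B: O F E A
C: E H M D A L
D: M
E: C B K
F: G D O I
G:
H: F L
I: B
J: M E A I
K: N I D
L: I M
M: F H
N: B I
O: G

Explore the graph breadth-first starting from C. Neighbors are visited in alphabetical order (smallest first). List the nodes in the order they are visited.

Visit C; enqueue A, D, E, H, L, M → queue [A, D, E, H, L, M]
Visit A; enqueue B, J → queue [D, E, H, L, M, B, J]
Visit D → queue [E, H, L, M, B, J]
Visit E; enqueue K → queue [H, L, M, B, J, K]
Visit H; enqueue F → queue [L, M, B, J, K, F]
Visit L; enqueue I → queue [M, B, J, K, F, I]
Visit M → queue [B, J, K, F, I]
Visit B; enqueue O → queue [J, K, F, I, O]
Visit J → queue [K, F, I, O]
Visit K; enqueue N → queue [F, I, O, N]
Visit F; enqueue G → queue [I, O, N, G]
Visit I → queue [O, N, G]
Visit O → queue [N, G]
Visit N → queue [G]
Visit G → queue []

C → A → D → E → H → L → M → B → J → K → F → I → O → N → G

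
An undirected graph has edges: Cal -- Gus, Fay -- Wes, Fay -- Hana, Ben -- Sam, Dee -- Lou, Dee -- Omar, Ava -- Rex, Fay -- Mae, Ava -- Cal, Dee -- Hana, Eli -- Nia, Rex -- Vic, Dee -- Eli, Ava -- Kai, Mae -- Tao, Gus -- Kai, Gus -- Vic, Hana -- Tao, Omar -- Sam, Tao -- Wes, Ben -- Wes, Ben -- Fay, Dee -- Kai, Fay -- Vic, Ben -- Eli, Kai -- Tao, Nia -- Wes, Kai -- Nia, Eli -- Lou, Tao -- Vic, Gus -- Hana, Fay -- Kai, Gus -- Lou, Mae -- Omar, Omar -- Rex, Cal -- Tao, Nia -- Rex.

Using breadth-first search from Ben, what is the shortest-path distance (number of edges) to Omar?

Level 0: Ben
Level 1: Eli, Fay, Sam, Wes
Level 2: Dee, Hana, Kai, Lou, Mae, Nia, Omar, Tao, Vic
Level 3: Ava, Cal, Gus, Rex
Omar first appears at level 2.

2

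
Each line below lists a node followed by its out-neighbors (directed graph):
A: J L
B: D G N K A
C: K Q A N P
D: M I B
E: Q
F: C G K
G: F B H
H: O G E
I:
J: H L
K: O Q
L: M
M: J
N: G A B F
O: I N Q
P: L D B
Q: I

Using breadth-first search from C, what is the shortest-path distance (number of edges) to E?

4

Level 0: C
Level 1: A, K, N, P, Q
Level 2: B, D, F, G, I, J, L, O
Level 3: H, M
Level 4: E
E first appears at level 4.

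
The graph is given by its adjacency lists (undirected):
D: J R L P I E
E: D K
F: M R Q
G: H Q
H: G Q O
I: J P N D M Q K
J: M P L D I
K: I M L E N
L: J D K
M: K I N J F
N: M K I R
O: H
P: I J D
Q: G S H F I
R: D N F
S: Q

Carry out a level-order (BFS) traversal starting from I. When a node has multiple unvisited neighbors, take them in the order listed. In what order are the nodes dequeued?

I J P N D M Q K L R E F G S H O

Visit I; enqueue J, P, N, D, M, Q, K → queue [J, P, N, D, M, Q, K]
Visit J; enqueue L → queue [P, N, D, M, Q, K, L]
Visit P → queue [N, D, M, Q, K, L]
Visit N; enqueue R → queue [D, M, Q, K, L, R]
Visit D; enqueue E → queue [M, Q, K, L, R, E]
Visit M; enqueue F → queue [Q, K, L, R, E, F]
Visit Q; enqueue G, S, H → queue [K, L, R, E, F, G, S, H]
Visit K → queue [L, R, E, F, G, S, H]
Visit L → queue [R, E, F, G, S, H]
Visit R → queue [E, F, G, S, H]
Visit E → queue [F, G, S, H]
Visit F → queue [G, S, H]
Visit G → queue [S, H]
Visit S → queue [H]
Visit H; enqueue O → queue [O]
Visit O → queue []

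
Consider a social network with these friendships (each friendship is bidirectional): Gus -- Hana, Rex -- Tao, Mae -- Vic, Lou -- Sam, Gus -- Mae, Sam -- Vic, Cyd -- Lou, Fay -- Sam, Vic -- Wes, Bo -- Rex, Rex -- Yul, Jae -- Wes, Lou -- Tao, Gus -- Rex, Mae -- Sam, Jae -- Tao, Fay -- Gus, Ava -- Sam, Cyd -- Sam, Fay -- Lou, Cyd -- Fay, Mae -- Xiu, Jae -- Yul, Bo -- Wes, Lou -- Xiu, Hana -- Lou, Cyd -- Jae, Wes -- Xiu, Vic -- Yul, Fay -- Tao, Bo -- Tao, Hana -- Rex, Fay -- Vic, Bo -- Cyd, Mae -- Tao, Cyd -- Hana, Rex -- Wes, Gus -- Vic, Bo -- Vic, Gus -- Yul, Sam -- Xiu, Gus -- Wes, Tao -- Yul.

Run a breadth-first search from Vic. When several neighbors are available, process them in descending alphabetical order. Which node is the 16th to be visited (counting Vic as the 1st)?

Visit Vic; enqueue Yul, Wes, Sam, Mae, Gus, Fay, Bo → queue [Yul, Wes, Sam, Mae, Gus, Fay, Bo]
Visit Yul; enqueue Tao, Rex, Jae → queue [Wes, Sam, Mae, Gus, Fay, Bo, Tao, Rex, Jae]
Visit Wes; enqueue Xiu → queue [Sam, Mae, Gus, Fay, Bo, Tao, Rex, Jae, Xiu]
Visit Sam; enqueue Lou, Cyd, Ava → queue [Mae, Gus, Fay, Bo, Tao, Rex, Jae, Xiu, Lou, Cyd, Ava]
Visit Mae → queue [Gus, Fay, Bo, Tao, Rex, Jae, Xiu, Lou, Cyd, Ava]
Visit Gus; enqueue Hana → queue [Fay, Bo, Tao, Rex, Jae, Xiu, Lou, Cyd, Ava, Hana]
Visit Fay → queue [Bo, Tao, Rex, Jae, Xiu, Lou, Cyd, Ava, Hana]
Visit Bo → queue [Tao, Rex, Jae, Xiu, Lou, Cyd, Ava, Hana]
Visit Tao → queue [Rex, Jae, Xiu, Lou, Cyd, Ava, Hana]
Visit Rex → queue [Jae, Xiu, Lou, Cyd, Ava, Hana]
Visit Jae → queue [Xiu, Lou, Cyd, Ava, Hana]
Visit Xiu → queue [Lou, Cyd, Ava, Hana]
Visit Lou → queue [Cyd, Ava, Hana]
Visit Cyd → queue [Ava, Hana]
Visit Ava → queue [Hana]
Visit Hana → queue []

Visit order: Vic, Yul, Wes, Sam, Mae, Gus, Fay, Bo, Tao, Rex, Jae, Xiu, Lou, Cyd, Ava, Hana

Hana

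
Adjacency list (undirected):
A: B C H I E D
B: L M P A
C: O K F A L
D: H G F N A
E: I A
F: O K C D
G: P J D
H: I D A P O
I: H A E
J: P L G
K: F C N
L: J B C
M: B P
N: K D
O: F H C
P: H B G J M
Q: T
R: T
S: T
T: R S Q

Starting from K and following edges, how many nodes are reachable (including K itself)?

16

BFS from K visits: K, N, F, C, D, O, L, A, H, G, J, B, I, E, P, M
Reachable nodes: 16 of 20 total.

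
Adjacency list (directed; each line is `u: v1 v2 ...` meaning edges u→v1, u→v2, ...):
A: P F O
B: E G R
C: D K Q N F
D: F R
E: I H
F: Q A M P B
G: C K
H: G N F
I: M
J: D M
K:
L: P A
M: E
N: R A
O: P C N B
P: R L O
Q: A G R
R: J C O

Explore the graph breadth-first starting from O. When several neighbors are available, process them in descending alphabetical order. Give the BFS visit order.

O → P → N → C → B → R → L → A → Q → K → F → D → G → E → J → M → I → H

Visit O; enqueue P, N, C, B → queue [P, N, C, B]
Visit P; enqueue R, L → queue [N, C, B, R, L]
Visit N; enqueue A → queue [C, B, R, L, A]
Visit C; enqueue Q, K, F, D → queue [B, R, L, A, Q, K, F, D]
Visit B; enqueue G, E → queue [R, L, A, Q, K, F, D, G, E]
Visit R; enqueue J → queue [L, A, Q, K, F, D, G, E, J]
Visit L → queue [A, Q, K, F, D, G, E, J]
Visit A → queue [Q, K, F, D, G, E, J]
Visit Q → queue [K, F, D, G, E, J]
Visit K → queue [F, D, G, E, J]
Visit F; enqueue M → queue [D, G, E, J, M]
Visit D → queue [G, E, J, M]
Visit G → queue [E, J, M]
Visit E; enqueue I, H → queue [J, M, I, H]
Visit J → queue [M, I, H]
Visit M → queue [I, H]
Visit I → queue [H]
Visit H → queue []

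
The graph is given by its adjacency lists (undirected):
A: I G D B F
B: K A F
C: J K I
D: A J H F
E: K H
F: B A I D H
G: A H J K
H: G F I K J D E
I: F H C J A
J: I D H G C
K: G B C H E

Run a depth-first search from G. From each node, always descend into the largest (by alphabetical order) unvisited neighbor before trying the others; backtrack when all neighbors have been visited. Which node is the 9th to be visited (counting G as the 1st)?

Visit G
G → K
K → H
H → J
J → I
I → F
F → D
D → A
A → B
I → C
H → E

Visit order: G, K, H, J, I, F, D, A, B, C, E

B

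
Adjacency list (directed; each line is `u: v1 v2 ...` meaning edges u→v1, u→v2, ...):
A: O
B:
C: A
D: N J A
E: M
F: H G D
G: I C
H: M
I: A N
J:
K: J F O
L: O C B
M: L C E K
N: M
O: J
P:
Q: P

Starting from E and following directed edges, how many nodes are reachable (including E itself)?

15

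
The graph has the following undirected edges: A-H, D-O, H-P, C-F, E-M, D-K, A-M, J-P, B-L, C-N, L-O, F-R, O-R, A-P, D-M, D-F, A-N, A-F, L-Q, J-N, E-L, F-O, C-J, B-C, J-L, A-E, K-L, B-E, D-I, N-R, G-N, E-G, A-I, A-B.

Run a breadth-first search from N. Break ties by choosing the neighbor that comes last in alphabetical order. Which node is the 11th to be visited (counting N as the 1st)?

Visit N; enqueue R, J, G, C, A → queue [R, J, G, C, A]
Visit R; enqueue O, F → queue [J, G, C, A, O, F]
Visit J; enqueue P, L → queue [G, C, A, O, F, P, L]
Visit G; enqueue E → queue [C, A, O, F, P, L, E]
Visit C; enqueue B → queue [A, O, F, P, L, E, B]
Visit A; enqueue M, I, H → queue [O, F, P, L, E, B, M, I, H]
Visit O; enqueue D → queue [F, P, L, E, B, M, I, H, D]
Visit F → queue [P, L, E, B, M, I, H, D]
Visit P → queue [L, E, B, M, I, H, D]
Visit L; enqueue Q, K → queue [E, B, M, I, H, D, Q, K]
Visit E → queue [B, M, I, H, D, Q, K]
Visit B → queue [M, I, H, D, Q, K]
Visit M → queue [I, H, D, Q, K]
Visit I → queue [H, D, Q, K]
Visit H → queue [D, Q, K]
Visit D → queue [Q, K]
Visit Q → queue [K]
Visit K → queue []

Visit order: N, R, J, G, C, A, O, F, P, L, E, B, M, I, H, D, Q, K

E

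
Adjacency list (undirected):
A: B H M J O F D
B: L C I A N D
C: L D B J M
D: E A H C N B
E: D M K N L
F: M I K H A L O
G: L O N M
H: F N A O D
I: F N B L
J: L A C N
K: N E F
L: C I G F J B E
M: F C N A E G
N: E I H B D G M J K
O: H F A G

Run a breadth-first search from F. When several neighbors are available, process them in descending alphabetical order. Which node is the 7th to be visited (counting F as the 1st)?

H

Visit F; enqueue O, M, L, K, I, H, A → queue [O, M, L, K, I, H, A]
Visit O; enqueue G → queue [M, L, K, I, H, A, G]
Visit M; enqueue N, E, C → queue [L, K, I, H, A, G, N, E, C]
Visit L; enqueue J, B → queue [K, I, H, A, G, N, E, C, J, B]
Visit K → queue [I, H, A, G, N, E, C, J, B]
Visit I → queue [H, A, G, N, E, C, J, B]
Visit H; enqueue D → queue [A, G, N, E, C, J, B, D]
Visit A → queue [G, N, E, C, J, B, D]
Visit G → queue [N, E, C, J, B, D]
Visit N → queue [E, C, J, B, D]
Visit E → queue [C, J, B, D]
Visit C → queue [J, B, D]
Visit J → queue [B, D]
Visit B → queue [D]
Visit D → queue []

Visit order: F, O, M, L, K, I, H, A, G, N, E, C, J, B, D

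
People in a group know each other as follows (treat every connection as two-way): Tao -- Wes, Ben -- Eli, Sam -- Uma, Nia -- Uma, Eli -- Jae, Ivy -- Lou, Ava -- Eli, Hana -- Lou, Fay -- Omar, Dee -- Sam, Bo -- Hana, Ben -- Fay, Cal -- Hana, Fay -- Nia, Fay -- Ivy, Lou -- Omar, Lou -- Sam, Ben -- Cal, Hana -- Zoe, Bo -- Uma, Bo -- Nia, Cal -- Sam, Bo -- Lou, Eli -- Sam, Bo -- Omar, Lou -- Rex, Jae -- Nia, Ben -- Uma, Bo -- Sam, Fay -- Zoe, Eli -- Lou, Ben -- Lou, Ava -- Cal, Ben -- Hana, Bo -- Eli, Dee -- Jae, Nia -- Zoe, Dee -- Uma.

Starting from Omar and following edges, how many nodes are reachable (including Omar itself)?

BFS from Omar visits: Omar, Lou, Fay, Bo, Sam, Rex, Ivy, Hana, Eli, Ben, Zoe, Nia, Uma, Dee, Cal, Jae, Ava
Reachable nodes: 17 of 19 total.

17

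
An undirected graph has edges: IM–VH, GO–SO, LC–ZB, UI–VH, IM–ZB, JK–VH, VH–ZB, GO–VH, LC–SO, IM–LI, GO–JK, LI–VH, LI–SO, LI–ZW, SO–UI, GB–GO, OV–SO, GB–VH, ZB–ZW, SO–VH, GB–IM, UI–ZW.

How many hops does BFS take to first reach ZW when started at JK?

Level 0: JK
Level 1: GO, VH
Level 2: GB, IM, LI, SO, UI, ZB
Level 3: LC, OV, ZW
ZW first appears at level 3.

3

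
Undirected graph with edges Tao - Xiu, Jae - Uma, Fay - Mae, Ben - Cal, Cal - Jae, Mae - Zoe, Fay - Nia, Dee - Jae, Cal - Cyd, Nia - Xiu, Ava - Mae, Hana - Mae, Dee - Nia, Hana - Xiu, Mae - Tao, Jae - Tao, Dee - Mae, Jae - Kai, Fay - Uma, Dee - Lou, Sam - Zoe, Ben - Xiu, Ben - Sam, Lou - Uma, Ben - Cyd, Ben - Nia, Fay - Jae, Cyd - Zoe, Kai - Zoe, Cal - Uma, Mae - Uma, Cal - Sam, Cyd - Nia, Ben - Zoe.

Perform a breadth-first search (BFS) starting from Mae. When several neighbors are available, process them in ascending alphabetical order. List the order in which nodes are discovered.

Mae Ava Dee Fay Hana Tao Uma Zoe Jae Lou Nia Xiu Cal Ben Cyd Kai Sam

Visit Mae; enqueue Ava, Dee, Fay, Hana, Tao, Uma, Zoe → queue [Ava, Dee, Fay, Hana, Tao, Uma, Zoe]
Visit Ava → queue [Dee, Fay, Hana, Tao, Uma, Zoe]
Visit Dee; enqueue Jae, Lou, Nia → queue [Fay, Hana, Tao, Uma, Zoe, Jae, Lou, Nia]
Visit Fay → queue [Hana, Tao, Uma, Zoe, Jae, Lou, Nia]
Visit Hana; enqueue Xiu → queue [Tao, Uma, Zoe, Jae, Lou, Nia, Xiu]
Visit Tao → queue [Uma, Zoe, Jae, Lou, Nia, Xiu]
Visit Uma; enqueue Cal → queue [Zoe, Jae, Lou, Nia, Xiu, Cal]
Visit Zoe; enqueue Ben, Cyd, Kai, Sam → queue [Jae, Lou, Nia, Xiu, Cal, Ben, Cyd, Kai, Sam]
Visit Jae → queue [Lou, Nia, Xiu, Cal, Ben, Cyd, Kai, Sam]
Visit Lou → queue [Nia, Xiu, Cal, Ben, Cyd, Kai, Sam]
Visit Nia → queue [Xiu, Cal, Ben, Cyd, Kai, Sam]
Visit Xiu → queue [Cal, Ben, Cyd, Kai, Sam]
Visit Cal → queue [Ben, Cyd, Kai, Sam]
Visit Ben → queue [Cyd, Kai, Sam]
Visit Cyd → queue [Kai, Sam]
Visit Kai → queue [Sam]
Visit Sam → queue []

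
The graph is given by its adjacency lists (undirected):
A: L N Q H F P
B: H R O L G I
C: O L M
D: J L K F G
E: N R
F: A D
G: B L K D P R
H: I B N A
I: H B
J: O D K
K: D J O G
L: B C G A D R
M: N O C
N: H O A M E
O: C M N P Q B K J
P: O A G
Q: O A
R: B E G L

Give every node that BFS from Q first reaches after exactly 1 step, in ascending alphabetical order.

A, O

Level 0: Q
Level 1: A, O
Level 2: B, C, F, H, J, K, L, M, N, P
Level 3: D, E, G, I, R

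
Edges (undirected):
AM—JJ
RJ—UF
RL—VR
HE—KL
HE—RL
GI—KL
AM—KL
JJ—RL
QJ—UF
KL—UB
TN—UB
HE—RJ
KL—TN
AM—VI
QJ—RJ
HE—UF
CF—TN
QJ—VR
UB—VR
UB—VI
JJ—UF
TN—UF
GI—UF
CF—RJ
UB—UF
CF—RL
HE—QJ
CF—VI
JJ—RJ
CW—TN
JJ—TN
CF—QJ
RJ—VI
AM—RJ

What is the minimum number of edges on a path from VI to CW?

Level 0: VI
Level 1: AM, CF, RJ, UB
Level 2: HE, JJ, KL, QJ, RL, TN, UF, VR
Level 3: CW, GI
CW first appears at level 3.

3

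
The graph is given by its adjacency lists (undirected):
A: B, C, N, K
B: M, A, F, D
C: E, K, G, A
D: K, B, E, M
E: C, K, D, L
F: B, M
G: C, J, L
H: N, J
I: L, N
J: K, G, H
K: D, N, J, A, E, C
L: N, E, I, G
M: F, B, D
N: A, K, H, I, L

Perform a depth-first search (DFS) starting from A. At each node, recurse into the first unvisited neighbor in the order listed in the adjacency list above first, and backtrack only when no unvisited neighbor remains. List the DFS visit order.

Visit A
A → B
B → M
M → F
M → D
D → K
K → N
N → H
H → J
J → G
G → C
C → E
E → L
L → I

A B M F D K N H J G C E L I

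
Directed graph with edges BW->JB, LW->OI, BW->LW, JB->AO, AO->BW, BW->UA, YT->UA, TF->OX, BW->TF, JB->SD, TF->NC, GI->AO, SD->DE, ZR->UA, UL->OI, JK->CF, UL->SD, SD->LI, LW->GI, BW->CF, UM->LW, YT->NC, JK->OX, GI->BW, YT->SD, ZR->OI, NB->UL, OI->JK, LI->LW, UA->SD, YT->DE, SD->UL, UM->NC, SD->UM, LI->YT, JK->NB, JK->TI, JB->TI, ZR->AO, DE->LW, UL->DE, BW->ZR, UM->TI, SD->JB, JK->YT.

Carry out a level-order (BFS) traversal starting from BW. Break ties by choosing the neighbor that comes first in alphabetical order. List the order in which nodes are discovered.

Visit BW; enqueue CF, JB, LW, TF, UA, ZR → queue [CF, JB, LW, TF, UA, ZR]
Visit CF → queue [JB, LW, TF, UA, ZR]
Visit JB; enqueue AO, SD, TI → queue [LW, TF, UA, ZR, AO, SD, TI]
Visit LW; enqueue GI, OI → queue [TF, UA, ZR, AO, SD, TI, GI, OI]
Visit TF; enqueue NC, OX → queue [UA, ZR, AO, SD, TI, GI, OI, NC, OX]
Visit UA → queue [ZR, AO, SD, TI, GI, OI, NC, OX]
Visit ZR → queue [AO, SD, TI, GI, OI, NC, OX]
Visit AO → queue [SD, TI, GI, OI, NC, OX]
Visit SD; enqueue DE, LI, UL, UM → queue [TI, GI, OI, NC, OX, DE, LI, UL, UM]
Visit TI → queue [GI, OI, NC, OX, DE, LI, UL, UM]
Visit GI → queue [OI, NC, OX, DE, LI, UL, UM]
Visit OI; enqueue JK → queue [NC, OX, DE, LI, UL, UM, JK]
Visit NC → queue [OX, DE, LI, UL, UM, JK]
Visit OX → queue [DE, LI, UL, UM, JK]
Visit DE → queue [LI, UL, UM, JK]
Visit LI; enqueue YT → queue [UL, UM, JK, YT]
Visit UL → queue [UM, JK, YT]
Visit UM → queue [JK, YT]
Visit JK; enqueue NB → queue [YT, NB]
Visit YT → queue [NB]
Visit NB → queue []

BW, CF, JB, LW, TF, UA, ZR, AO, SD, TI, GI, OI, NC, OX, DE, LI, UL, UM, JK, YT, NB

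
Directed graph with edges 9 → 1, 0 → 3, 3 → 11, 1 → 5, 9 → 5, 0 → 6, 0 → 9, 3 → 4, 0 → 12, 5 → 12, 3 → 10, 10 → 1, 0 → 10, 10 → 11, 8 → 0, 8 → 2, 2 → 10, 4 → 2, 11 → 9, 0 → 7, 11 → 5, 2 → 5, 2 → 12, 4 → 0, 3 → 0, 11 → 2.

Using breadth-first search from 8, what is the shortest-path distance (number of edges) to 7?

Level 0: 8
Level 1: 0, 2
Level 2: 3, 5, 6, 7, 9, 10, 12
Level 3: 1, 4, 11
7 first appears at level 2.

2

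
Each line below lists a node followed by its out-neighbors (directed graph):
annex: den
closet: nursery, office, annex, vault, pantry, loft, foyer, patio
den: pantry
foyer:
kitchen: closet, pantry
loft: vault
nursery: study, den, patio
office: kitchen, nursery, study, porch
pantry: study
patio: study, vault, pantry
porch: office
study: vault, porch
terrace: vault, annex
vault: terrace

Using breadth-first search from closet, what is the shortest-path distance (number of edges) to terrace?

Level 0: closet
Level 1: annex, foyer, loft, nursery, office, pantry, patio, vault
Level 2: den, kitchen, porch, study, terrace
terrace first appears at level 2.

2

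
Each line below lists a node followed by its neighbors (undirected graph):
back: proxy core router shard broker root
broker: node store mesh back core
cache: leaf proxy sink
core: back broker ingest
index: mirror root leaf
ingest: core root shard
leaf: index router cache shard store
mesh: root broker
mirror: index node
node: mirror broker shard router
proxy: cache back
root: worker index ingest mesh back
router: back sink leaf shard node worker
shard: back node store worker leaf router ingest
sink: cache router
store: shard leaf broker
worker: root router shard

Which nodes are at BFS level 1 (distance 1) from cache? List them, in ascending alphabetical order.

Level 0: cache
Level 1: leaf, proxy, sink
Level 2: back, index, router, shard, store
Level 3: broker, core, ingest, mirror, node, root, worker
Level 4: mesh

leaf, proxy, sink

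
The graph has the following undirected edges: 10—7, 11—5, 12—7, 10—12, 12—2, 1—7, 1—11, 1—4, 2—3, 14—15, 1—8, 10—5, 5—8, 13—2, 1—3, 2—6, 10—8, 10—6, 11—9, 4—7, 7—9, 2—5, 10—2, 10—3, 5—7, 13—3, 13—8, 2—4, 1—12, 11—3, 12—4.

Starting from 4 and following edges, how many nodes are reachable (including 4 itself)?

13

BFS from 4 visits: 4, 12, 7, 2, 1, 10, 9, 5, 13, 6, 3, 11, 8
Reachable nodes: 13 of 15 total.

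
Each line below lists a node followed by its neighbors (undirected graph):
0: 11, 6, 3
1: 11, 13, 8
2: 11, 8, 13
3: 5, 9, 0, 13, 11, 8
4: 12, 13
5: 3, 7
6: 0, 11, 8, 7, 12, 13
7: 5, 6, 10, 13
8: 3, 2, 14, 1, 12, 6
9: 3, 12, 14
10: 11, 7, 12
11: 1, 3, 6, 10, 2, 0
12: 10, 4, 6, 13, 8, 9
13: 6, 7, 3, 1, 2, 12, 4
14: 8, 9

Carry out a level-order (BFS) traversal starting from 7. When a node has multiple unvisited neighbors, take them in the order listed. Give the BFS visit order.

7 -> 5 -> 6 -> 10 -> 13 -> 3 -> 0 -> 11 -> 8 -> 12 -> 1 -> 2 -> 4 -> 9 -> 14

Visit 7; enqueue 5, 6, 10, 13 → queue [5, 6, 10, 13]
Visit 5; enqueue 3 → queue [6, 10, 13, 3]
Visit 6; enqueue 0, 11, 8, 12 → queue [10, 13, 3, 0, 11, 8, 12]
Visit 10 → queue [13, 3, 0, 11, 8, 12]
Visit 13; enqueue 1, 2, 4 → queue [3, 0, 11, 8, 12, 1, 2, 4]
Visit 3; enqueue 9 → queue [0, 11, 8, 12, 1, 2, 4, 9]
Visit 0 → queue [11, 8, 12, 1, 2, 4, 9]
Visit 11 → queue [8, 12, 1, 2, 4, 9]
Visit 8; enqueue 14 → queue [12, 1, 2, 4, 9, 14]
Visit 12 → queue [1, 2, 4, 9, 14]
Visit 1 → queue [2, 4, 9, 14]
Visit 2 → queue [4, 9, 14]
Visit 4 → queue [9, 14]
Visit 9 → queue [14]
Visit 14 → queue []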